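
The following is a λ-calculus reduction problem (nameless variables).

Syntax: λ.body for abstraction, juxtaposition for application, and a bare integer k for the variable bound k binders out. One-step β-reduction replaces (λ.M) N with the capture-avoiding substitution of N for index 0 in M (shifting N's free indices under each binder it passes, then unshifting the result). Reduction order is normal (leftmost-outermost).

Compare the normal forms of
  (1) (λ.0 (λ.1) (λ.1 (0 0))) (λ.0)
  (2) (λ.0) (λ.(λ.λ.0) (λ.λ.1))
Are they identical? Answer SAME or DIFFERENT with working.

Term A:
  start: (λ.0 (λ.1) (λ.1 (0 0))) (λ.0)
  [1] (λ.0) (λ.λ.0) (λ.(λ.0) (0 0))
  [2] (λ.λ.0) (λ.(λ.0) (0 0))
  [3] λ.0

Term B:
  start: (λ.0) (λ.(λ.λ.0) (λ.λ.1))
  [1] λ.(λ.λ.0) (λ.λ.1)
  [2] λ.λ.0

Answer: DIFFERENT — A ⇓ λ.0, B ⇓ λ.λ.0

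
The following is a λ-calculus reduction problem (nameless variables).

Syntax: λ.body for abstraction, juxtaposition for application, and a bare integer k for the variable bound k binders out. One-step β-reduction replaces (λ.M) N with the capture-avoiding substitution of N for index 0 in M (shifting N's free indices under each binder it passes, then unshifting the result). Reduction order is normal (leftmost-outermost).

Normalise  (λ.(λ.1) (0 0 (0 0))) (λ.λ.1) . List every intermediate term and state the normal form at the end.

Answer: normal form = λ.λ.1  (in 2 steps)

Working:
  start: (λ.(λ.1) (0 0 (0 0))) (λ.λ.1)
  [1] (λ.λ.λ.1) ((λ.λ.1) (λ.λ.1) ((λ.λ.1) (λ.λ.1)))
  [2] λ.λ.1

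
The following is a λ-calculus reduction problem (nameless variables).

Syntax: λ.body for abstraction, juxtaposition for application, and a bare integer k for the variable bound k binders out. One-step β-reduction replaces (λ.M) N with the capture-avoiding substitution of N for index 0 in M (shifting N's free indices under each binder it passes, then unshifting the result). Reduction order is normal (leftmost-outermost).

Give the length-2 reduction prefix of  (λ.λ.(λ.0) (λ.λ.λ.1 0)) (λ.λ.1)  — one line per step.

Answer: after 2 steps: λ.λ.λ.λ.1 0

Derivation:
  start: (λ.λ.(λ.0) (λ.λ.λ.1 0)) (λ.λ.1)
  step 1: λ.(λ.0) (λ.λ.λ.1 0)
  step 2: λ.λ.λ.λ.1 0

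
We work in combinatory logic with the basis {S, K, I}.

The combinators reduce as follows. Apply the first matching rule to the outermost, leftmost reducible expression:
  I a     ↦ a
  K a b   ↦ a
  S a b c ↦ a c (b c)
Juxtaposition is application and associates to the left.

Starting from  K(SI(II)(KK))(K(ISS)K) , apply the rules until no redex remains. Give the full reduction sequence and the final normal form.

Answer: normal form = K  (in 4 steps)

Derivation:
  start: K(SI(II)(KK))(K(ISS)K)
  step 1: SI(II)(KK)
  step 2: I(KK)(II(KK))
  step 3: KK(II(KK))
  step 4: K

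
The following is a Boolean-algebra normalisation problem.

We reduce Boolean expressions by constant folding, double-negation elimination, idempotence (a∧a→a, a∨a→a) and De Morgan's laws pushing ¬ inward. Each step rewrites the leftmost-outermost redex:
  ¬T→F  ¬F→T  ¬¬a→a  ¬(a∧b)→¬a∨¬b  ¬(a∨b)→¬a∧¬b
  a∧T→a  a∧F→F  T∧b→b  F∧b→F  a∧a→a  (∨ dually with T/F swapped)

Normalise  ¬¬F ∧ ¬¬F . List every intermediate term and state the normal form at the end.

  start: ¬¬F ∧ ¬¬F
  step 1: ¬¬F
  step 2: F

Answer: normal form = F  (in 2 steps)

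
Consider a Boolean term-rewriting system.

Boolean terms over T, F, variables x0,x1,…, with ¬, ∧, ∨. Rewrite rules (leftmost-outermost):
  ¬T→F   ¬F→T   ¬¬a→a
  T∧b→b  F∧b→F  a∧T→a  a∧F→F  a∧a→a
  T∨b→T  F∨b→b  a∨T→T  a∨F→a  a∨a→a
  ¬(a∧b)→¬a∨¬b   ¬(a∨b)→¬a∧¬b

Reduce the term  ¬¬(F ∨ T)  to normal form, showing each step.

Answer: normal form = T  (in 2 steps)

Reduction:
  start: ¬¬(F ∨ T)
  →1  F ∨ T
  →2  T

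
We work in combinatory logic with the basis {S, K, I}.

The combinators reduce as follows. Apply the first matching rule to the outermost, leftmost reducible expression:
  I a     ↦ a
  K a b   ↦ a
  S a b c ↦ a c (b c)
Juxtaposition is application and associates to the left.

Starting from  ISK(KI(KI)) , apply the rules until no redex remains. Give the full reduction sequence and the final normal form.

Answer: normal form = SKI  (in 2 steps)

Reduction:
  start: ISK(KI(KI))
  step 1: SK(KI(KI))
  step 2: SKI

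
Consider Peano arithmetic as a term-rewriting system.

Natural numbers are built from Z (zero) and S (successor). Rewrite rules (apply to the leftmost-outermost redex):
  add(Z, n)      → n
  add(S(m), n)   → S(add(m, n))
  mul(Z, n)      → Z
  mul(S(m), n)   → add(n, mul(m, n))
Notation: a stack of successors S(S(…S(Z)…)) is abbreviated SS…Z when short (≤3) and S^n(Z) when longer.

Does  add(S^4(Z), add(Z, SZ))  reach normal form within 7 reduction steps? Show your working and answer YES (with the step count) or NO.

Answer: YES — reaches normal form S^5(Z) in 6 ≤ 7 steps

Derivation:
  start: add(S^4(Z), add(Z, SZ))
  [1] S(add(SSSZ, add(Z, SZ)))
  [2] S(S(add(SSZ, add(Z, SZ))))
  [3] S(S(S(add(SZ, add(Z, SZ)))))
  [4] S(S(S(S(add(Z, add(Z, SZ))))))
  [5] S(S(S(S(add(Z, SZ)))))
  [6] S^5(Z)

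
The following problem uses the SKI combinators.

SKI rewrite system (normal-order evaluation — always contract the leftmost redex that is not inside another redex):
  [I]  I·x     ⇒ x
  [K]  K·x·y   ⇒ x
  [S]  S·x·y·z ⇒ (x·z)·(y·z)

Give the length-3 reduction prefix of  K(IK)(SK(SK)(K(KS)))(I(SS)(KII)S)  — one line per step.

Answer: after 3 steps: K(SS(KII)S)

Working:
  start: K(IK)(SK(SK)(K(KS)))(I(SS)(KII)S)
  [1] IK(I(SS)(KII)S)
  [2] K(I(SS)(KII)S)
  [3] K(SS(KII)S)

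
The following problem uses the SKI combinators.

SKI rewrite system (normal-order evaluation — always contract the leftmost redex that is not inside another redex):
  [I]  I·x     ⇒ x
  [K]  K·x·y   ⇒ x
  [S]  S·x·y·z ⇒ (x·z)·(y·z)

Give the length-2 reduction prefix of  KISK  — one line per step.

Answer: after 2 steps: K

Derivation:
  start: KISK
  →1  IK
  →2  K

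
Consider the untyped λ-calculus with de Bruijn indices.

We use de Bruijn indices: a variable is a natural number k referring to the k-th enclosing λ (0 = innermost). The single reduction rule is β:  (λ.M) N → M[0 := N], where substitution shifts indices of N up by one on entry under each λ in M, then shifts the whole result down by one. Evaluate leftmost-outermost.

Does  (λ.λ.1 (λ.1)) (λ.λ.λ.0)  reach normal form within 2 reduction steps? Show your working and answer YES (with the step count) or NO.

  start: (λ.λ.1 (λ.1)) (λ.λ.λ.0)
  step 1: λ.(λ.λ.λ.0) (λ.1)
  step 2: λ.λ.λ.0

Answer: YES — reaches normal form λ.λ.λ.0 in 2 ≤ 2 steps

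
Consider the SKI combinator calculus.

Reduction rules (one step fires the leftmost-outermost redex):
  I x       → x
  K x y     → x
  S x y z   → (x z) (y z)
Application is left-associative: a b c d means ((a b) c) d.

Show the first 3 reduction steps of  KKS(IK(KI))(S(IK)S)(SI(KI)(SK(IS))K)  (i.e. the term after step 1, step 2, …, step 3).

  start: KKS(IK(KI))(S(IK)S)(SI(KI)(SK(IS))K)
  step 1: K(IK(KI))(S(IK)S)(SI(KI)(SK(IS))K)
  step 2: IK(KI)(SI(KI)(SK(IS))K)
  step 3: K(KI)(SI(KI)(SK(IS))K)

Answer: after 3 steps: K(KI)(SI(KI)(SK(IS))K)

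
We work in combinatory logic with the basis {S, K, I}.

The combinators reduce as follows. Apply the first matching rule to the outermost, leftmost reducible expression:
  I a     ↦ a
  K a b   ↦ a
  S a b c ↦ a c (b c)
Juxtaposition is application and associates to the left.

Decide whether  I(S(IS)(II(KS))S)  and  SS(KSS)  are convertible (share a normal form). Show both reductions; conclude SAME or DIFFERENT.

Term A:
  start: I(S(IS)(II(KS))S)
  [1] S(IS)(II(KS))S
  [2] ISS(II(KS)S)
  [3] SS(II(KS)S)
  [4] SS(I(KS)S)
  [5] SS(KSS)
  [6] SSS

Term B:
  start: SS(KSS)
  [1] SSS

Answer: SAME — A ⇓ SSS, B ⇓ SSS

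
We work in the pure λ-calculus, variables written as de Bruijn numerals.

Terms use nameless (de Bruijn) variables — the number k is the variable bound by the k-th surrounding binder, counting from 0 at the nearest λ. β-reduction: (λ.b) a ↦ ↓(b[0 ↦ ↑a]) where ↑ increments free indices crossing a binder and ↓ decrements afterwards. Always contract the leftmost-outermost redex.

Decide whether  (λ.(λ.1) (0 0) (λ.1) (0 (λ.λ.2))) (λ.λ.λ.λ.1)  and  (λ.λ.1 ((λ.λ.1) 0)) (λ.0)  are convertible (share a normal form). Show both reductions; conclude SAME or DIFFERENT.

Answer: SAME — A ⇓ λ.λ.1, B ⇓ λ.λ.1

Reduction:
Term A:
  start: (λ.(λ.1) (0 0) (λ.1) (0 (λ.λ.2))) (λ.λ.λ.λ.1)
  [1] (λ.λ.λ.λ.λ.1) ((λ.λ.λ.λ.1) (λ.λ.λ.λ.1)) (λ.λ.λ.λ.λ.1) ((λ.λ.λ.λ.1) (λ.λ.λ.λ.λ.λ.1))
  [2] (λ.λ.λ.λ.1) (λ.λ.λ.λ.λ.1) ((λ.λ.λ.λ.1) (λ.λ.λ.λ.λ.λ.1))
  [3] (λ.λ.λ.1) ((λ.λ.λ.λ.1) (λ.λ.λ.λ.λ.λ.1))
  [4] λ.λ.1

Term B:
  start: (λ.λ.1 ((λ.λ.1) 0)) (λ.0)
  [1] λ.(λ.0) ((λ.λ.1) 0)
  [2] λ.(λ.λ.1) 0
  [3] λ.λ.1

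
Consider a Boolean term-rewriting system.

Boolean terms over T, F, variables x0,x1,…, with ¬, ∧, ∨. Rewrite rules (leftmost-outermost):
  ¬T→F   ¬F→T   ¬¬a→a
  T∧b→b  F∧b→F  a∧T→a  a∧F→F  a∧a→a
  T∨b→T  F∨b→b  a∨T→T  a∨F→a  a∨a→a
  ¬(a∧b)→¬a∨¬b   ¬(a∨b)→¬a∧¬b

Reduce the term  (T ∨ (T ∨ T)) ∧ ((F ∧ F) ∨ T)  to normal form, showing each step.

  start: (T ∨ (T ∨ T)) ∧ ((F ∧ F) ∨ T)
  step 1: T ∧ ((F ∧ F) ∨ T)
  step 2: (F ∧ F) ∨ T
  step 3: T

Answer: normal form = T  (in 3 steps)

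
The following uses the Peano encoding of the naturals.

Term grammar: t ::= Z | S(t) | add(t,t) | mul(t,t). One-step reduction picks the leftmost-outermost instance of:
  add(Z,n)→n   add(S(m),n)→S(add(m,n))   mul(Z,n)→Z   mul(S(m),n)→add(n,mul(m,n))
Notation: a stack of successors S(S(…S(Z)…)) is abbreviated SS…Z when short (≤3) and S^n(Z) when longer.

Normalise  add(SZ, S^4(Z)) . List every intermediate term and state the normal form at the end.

  start: add(SZ, S^4(Z))
  step 1: S(add(Z, S^4(Z)))
  step 2: S^5(Z)

Answer: normal form = S^5(Z)  (in 2 steps)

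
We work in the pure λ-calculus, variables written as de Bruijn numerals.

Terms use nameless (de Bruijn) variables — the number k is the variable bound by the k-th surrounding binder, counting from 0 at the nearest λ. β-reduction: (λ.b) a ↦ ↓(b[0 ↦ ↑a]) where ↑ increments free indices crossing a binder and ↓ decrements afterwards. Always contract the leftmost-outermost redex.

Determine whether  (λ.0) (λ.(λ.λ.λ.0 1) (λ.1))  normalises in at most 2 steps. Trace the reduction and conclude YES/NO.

  start: (λ.0) (λ.(λ.λ.λ.0 1) (λ.1))
  →1  λ.(λ.λ.λ.0 1) (λ.1)
  →2  λ.λ.λ.0 1

Answer: YES — reaches normal form λ.λ.λ.0 1 in 2 ≤ 2 steps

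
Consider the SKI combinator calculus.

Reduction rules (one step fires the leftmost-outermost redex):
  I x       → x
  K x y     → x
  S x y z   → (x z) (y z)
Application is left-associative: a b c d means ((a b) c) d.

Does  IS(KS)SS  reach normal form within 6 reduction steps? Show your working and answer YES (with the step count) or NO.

Answer: YES — reaches normal form S(SS) in 3 ≤ 6 steps

Working:
  start: IS(KS)SS
  step 1: S(KS)SS
  step 2: KSS(SS)
  step 3: S(SS)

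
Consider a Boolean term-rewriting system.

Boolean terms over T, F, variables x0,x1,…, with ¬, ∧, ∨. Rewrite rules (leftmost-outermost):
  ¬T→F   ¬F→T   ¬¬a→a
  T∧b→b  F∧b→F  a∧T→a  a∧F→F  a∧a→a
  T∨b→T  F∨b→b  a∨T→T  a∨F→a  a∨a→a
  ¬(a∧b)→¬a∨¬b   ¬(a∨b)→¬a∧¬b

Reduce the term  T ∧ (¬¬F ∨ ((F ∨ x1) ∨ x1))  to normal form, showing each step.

  start: T ∧ (¬¬F ∨ ((F ∨ x1) ∨ x1))
  →1  ¬¬F ∨ ((F ∨ x1) ∨ x1)
  →2  F ∨ ((F ∨ x1) ∨ x1)
  →3  (F ∨ x1) ∨ x1
  →4  x1 ∨ x1
  →5  x1

Answer: normal form = x1  (in 5 steps)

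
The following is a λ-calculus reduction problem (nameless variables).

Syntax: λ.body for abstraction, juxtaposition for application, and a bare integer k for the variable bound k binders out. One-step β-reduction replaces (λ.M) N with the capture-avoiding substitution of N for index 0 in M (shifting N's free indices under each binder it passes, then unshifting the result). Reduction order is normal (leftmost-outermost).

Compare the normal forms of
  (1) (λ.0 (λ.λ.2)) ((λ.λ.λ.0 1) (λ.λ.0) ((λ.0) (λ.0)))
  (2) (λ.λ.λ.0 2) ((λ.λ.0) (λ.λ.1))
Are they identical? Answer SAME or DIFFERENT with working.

Term A:
  start: (λ.0 (λ.λ.2)) ((λ.λ.λ.0 1) (λ.λ.0) ((λ.0) (λ.0)))
  [1] (λ.λ.λ.0 1) (λ.λ.0) ((λ.0) (λ.0)) (λ.λ.(λ.λ.λ.0 1) (λ.λ.0) ((λ.0) (λ.0)))
  [2] (λ.λ.0 1) ((λ.0) (λ.0)) (λ.λ.(λ.λ.λ.0 1) (λ.λ.0) ((λ.0) (λ.0)))
  [3] (λ.0 ((λ.0) (λ.0))) (λ.λ.(λ.λ.λ.0 1) (λ.λ.0) ((λ.0) (λ.0)))
  [4] (λ.λ.(λ.λ.λ.0 1) (λ.λ.0) ((λ.0) (λ.0))) ((λ.0) (λ.0))
  [5] λ.(λ.λ.λ.0 1) (λ.λ.0) ((λ.0) (λ.0))
  [6] λ.(λ.λ.0 1) ((λ.0) (λ.0))
  [7] λ.λ.0 ((λ.0) (λ.0))
  [8] λ.λ.0 (λ.0)

Term B:
  start: (λ.λ.λ.0 2) ((λ.λ.0) (λ.λ.1))
  [1] λ.λ.0 ((λ.λ.0) (λ.λ.1))
  [2] λ.λ.0 (λ.0)

Answer: SAME — A ⇓ λ.λ.0 (λ.0), B ⇓ λ.λ.0 (λ.0)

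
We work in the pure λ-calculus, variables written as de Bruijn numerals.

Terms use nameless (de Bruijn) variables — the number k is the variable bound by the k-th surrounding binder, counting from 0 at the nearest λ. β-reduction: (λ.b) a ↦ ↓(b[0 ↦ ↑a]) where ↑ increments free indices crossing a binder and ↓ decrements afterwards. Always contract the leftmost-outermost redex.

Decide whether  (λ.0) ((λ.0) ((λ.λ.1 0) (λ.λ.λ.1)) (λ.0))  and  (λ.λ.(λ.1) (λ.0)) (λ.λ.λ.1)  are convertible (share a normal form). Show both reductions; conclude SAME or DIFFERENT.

Answer: DIFFERENT — A ⇓ λ.λ.1, B ⇓ λ.0

Derivation:
Term A:
  start: (λ.0) ((λ.0) ((λ.λ.1 0) (λ.λ.λ.1)) (λ.0))
  →1  (λ.0) ((λ.λ.1 0) (λ.λ.λ.1)) (λ.0)
  →2  (λ.λ.1 0) (λ.λ.λ.1) (λ.0)
  →3  (λ.(λ.λ.λ.1) 0) (λ.0)
  →4  (λ.λ.λ.1) (λ.0)
  →5  λ.λ.1

Term B:
  start: (λ.λ.(λ.1) (λ.0)) (λ.λ.λ.1)
  →1  λ.(λ.1) (λ.0)
  →2  λ.0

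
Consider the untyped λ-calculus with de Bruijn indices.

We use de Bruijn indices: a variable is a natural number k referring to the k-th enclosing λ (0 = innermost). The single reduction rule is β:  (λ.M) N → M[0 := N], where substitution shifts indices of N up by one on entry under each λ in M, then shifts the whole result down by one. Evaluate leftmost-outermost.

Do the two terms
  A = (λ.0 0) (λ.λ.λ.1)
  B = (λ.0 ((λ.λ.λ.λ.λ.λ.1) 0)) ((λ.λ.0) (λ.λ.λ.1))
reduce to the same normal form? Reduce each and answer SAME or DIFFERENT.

Answer: DIFFERENT — A ⇓ λ.λ.1, B ⇓ λ.λ.λ.λ.λ.1

Working:
Term A:
  start: (λ.0 0) (λ.λ.λ.1)
  →1  (λ.λ.λ.1) (λ.λ.λ.1)
  →2  λ.λ.1

Term B:
  start: (λ.0 ((λ.λ.λ.λ.λ.λ.1) 0)) ((λ.λ.0) (λ.λ.λ.1))
  →1  (λ.λ.0) (λ.λ.λ.1) ((λ.λ.λ.λ.λ.λ.1) ((λ.λ.0) (λ.λ.λ.1)))
  →2  (λ.0) ((λ.λ.λ.λ.λ.λ.1) ((λ.λ.0) (λ.λ.λ.1)))
  →3  (λ.λ.λ.λ.λ.λ.1) ((λ.λ.0) (λ.λ.λ.1))
  →4  λ.λ.λ.λ.λ.1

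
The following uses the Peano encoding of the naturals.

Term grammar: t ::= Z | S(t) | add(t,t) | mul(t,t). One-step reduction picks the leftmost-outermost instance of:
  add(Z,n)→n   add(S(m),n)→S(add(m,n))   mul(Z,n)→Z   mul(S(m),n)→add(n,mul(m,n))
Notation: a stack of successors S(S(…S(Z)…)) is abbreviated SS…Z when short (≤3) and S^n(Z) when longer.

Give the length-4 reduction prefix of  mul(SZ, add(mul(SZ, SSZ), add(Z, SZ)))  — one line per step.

Answer: after 4 steps: add(S(add(add(SZ, mul(Z, SSZ)), add(Z, SZ))), mul(Z, add(mul(SZ, SSZ), add(Z, SZ))))

Working:
  start: mul(SZ, add(mul(SZ, SSZ), add(Z, SZ)))
  step 1: add(add(mul(SZ, SSZ), add(Z, SZ)), mul(Z, add(mul(SZ, SSZ), add(Z, SZ))))
  step 2: add(add(add(SSZ, mul(Z, SSZ)), add(Z, SZ)), mul(Z, add(mul(SZ, SSZ), add(Z, SZ))))
  step 3: add(add(S(add(SZ, mul(Z, SSZ))), add(Z, SZ)), mul(Z, add(mul(SZ, SSZ), add(Z, SZ))))
  step 4: add(S(add(add(SZ, mul(Z, SSZ)), add(Z, SZ))), mul(Z, add(mul(SZ, SSZ), add(Z, SZ))))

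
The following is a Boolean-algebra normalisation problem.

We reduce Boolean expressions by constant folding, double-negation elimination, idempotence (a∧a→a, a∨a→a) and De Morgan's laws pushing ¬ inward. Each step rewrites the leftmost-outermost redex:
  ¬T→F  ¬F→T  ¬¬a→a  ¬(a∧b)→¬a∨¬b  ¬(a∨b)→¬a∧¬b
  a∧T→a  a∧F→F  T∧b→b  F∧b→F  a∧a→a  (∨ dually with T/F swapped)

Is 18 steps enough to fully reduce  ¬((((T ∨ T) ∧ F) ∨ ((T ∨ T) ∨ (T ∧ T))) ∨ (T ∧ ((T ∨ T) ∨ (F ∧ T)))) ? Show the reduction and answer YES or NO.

Answer: YES — reaches normal form F in 15 ≤ 18 steps

Working:
  start: ¬((((T ∨ T) ∧ F) ∨ ((T ∨ T) ∨ (T ∧ T))) ∨ (T ∧ ((T ∨ T) ∨ (F ∧ T))))
  step 1: ¬(((T ∨ T) ∧ F) ∨ ((T ∨ T) ∨ (T ∧ T))) ∧ ¬(T ∧ ((T ∨ T) ∨ (F ∧ T)))
  step 2: (¬((T ∨ T) ∧ F) ∧ ¬((T ∨ T) ∨ (T ∧ T))) ∧ ¬(T ∧ ((T ∨ T) ∨ (F ∧ T)))
  step 3: ((¬(T ∨ T) ∨ ¬F) ∧ ¬((T ∨ T) ∨ (T ∧ T))) ∧ ¬(T ∧ ((T ∨ T) ∨ (F ∧ T)))
  step 4: (((¬T ∧ ¬T) ∨ ¬F) ∧ ¬((T ∨ T) ∨ (T ∧ T))) ∧ ¬(T ∧ ((T ∨ T) ∨ (F ∧ T)))
  step 5: ((¬T ∨ ¬F) ∧ ¬((T ∨ T) ∨ (T ∧ T))) ∧ ¬(T ∧ ((T ∨ T) ∨ (F ∧ T)))
  step 6: ((F ∨ ¬F) ∧ ¬((T ∨ T) ∨ (T ∧ T))) ∧ ¬(T ∧ ((T ∨ T) ∨ (F ∧ T)))
  step 7: (¬F ∧ ¬((T ∨ T) ∨ (T ∧ T))) ∧ ¬(T ∧ ((T ∨ T) ∨ (F ∧ T)))
  step 8: (T ∧ ¬((T ∨ T) ∨ (T ∧ T))) ∧ ¬(T ∧ ((T ∨ T) ∨ (F ∧ T)))
  step 9: ¬((T ∨ T) ∨ (T ∧ T)) ∧ ¬(T ∧ ((T ∨ T) ∨ (F ∧ T)))
  step 10: (¬(T ∨ T) ∧ ¬(T ∧ T)) ∧ ¬(T ∧ ((T ∨ T) ∨ (F ∧ T)))
  step 11: ((¬T ∧ ¬T) ∧ ¬(T ∧ T)) ∧ ¬(T ∧ ((T ∨ T) ∨ (F ∧ T)))
  step 12: (¬T ∧ ¬(T ∧ T)) ∧ ¬(T ∧ ((T ∨ T) ∨ (F ∧ T)))
  step 13: (F ∧ ¬(T ∧ T)) ∧ ¬(T ∧ ((T ∨ T) ∨ (F ∧ T)))
  step 14: F ∧ ¬(T ∧ ((T ∨ T) ∨ (F ∧ T)))
  step 15: F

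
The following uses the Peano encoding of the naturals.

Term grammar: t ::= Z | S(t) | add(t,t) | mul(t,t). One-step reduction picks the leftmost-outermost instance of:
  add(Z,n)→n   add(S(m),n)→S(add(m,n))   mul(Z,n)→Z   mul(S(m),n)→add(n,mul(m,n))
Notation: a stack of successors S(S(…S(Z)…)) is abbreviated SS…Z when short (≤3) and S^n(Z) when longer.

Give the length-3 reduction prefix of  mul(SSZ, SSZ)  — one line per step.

  start: mul(SSZ, SSZ)
  [1] add(SSZ, mul(SZ, SSZ))
  [2] S(add(SZ, mul(SZ, SSZ)))
  [3] S(S(add(Z, mul(SZ, SSZ))))

Answer: after 3 steps: S(S(add(Z, mul(SZ, SSZ))))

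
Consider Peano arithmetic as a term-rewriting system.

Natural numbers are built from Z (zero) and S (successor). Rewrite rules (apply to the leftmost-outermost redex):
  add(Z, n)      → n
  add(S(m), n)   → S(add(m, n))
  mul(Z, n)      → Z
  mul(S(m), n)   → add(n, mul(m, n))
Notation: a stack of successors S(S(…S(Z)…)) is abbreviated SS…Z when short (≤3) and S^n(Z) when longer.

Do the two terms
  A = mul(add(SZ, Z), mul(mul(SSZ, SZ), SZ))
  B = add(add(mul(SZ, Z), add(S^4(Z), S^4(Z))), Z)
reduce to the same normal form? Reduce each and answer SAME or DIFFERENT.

Answer: DIFFERENT — A ⇓ SSZ, B ⇓ S^8(Z)

Derivation:
Term A:
  start: mul(add(SZ, Z), mul(mul(SSZ, SZ), SZ))
  →1  mul(S(add(Z, Z)), mul(mul(SSZ, SZ), SZ))
  →2  add(mul(mul(SSZ, SZ), SZ), mul(add(Z, Z), mul(mul(SSZ, SZ), SZ)))
  →3  add(mul(add(SZ, mul(SZ, SZ)), SZ), mul(add(Z, Z), mul(mul(SSZ, SZ), SZ)))
  →4  add(mul(S(add(Z, mul(SZ, SZ))), SZ), mul(add(Z, Z), mul(mul(SSZ, SZ), SZ)))
  →5  add(add(SZ, mul(add(Z, mul(SZ, SZ)), SZ)), mul(add(Z, Z), mul(mul(SSZ, SZ), SZ)))
  →6  add(S(add(Z, mul(add(Z, mul(SZ, SZ)), SZ))), mul(add(Z, Z), mul(mul(SSZ, SZ), SZ)))
  →7  S(add(add(Z, mul(add(Z, mul(SZ, SZ)), SZ)), mul(add(Z, Z), mul(mul(SSZ, SZ), SZ))))
  →8  S(add(mul(add(Z, mul(SZ, SZ)), SZ), mul(add(Z, Z), mul(mul(SSZ, SZ), SZ))))
  →9  S(add(mul(mul(SZ, SZ), SZ), mul(add(Z, Z), mul(mul(SSZ, SZ), SZ))))
  →10  S(add(mul(add(SZ, mul(Z, SZ)), SZ), mul(add(Z, Z), mul(mul(SSZ, SZ), SZ))))
  →11  S(add(mul(S(add(Z, mul(Z, SZ))), SZ), mul(add(Z, Z), mul(mul(SSZ, SZ), SZ))))
  →12  S(add(add(SZ, mul(add(Z, mul(Z, SZ)), SZ)), mul(add(Z, Z), mul(mul(SSZ, SZ), SZ))))
  →13  S(add(S(add(Z, mul(add(Z, mul(Z, SZ)), SZ))), mul(add(Z, Z), mul(mul(SSZ, SZ), SZ))))
  →14  S(S(add(add(Z, mul(add(Z, mul(Z, SZ)), SZ)), mul(add(Z, Z), mul(mul(SSZ, SZ), SZ)))))
  →15  S(S(add(mul(add(Z, mul(Z, SZ)), SZ), mul(add(Z, Z), mul(mul(SSZ, SZ), SZ)))))
  →16  S(S(add(mul(mul(Z, SZ), SZ), mul(add(Z, Z), mul(mul(SSZ, SZ), SZ)))))
  →17  S(S(add(mul(Z, SZ), mul(add(Z, Z), mul(mul(SSZ, SZ), SZ)))))
  →18  S(S(add(Z, mul(add(Z, Z), mul(mul(SSZ, SZ), SZ)))))
  →19  S(S(mul(add(Z, Z), mul(mul(SSZ, SZ), SZ))))
  →20  S(S(mul(Z, mul(mul(SSZ, SZ), SZ))))
  →21  SSZ

Term B:
  start: add(add(mul(SZ, Z), add(S^4(Z), S^4(Z))), Z)
  →1  add(add(add(Z, mul(Z, Z)), add(S^4(Z), S^4(Z))), Z)
  →2  add(add(mul(Z, Z), add(S^4(Z), S^4(Z))), Z)
  →3  add(add(Z, add(S^4(Z), S^4(Z))), Z)
  →4  add(add(S^4(Z), S^4(Z)), Z)
  →5  add(S(add(SSSZ, S^4(Z))), Z)
  →6  S(add(add(SSSZ, S^4(Z)), Z))
  →7  S(add(S(add(SSZ, S^4(Z))), Z))
  →8  S(S(add(add(SSZ, S^4(Z)), Z)))
  →9  S(S(add(S(add(SZ, S^4(Z))), Z)))
  →10  S(S(S(add(add(SZ, S^4(Z)), Z))))
  →11  S(S(S(add(S(add(Z, S^4(Z))), Z))))
  →12  S(S(S(S(add(add(Z, S^4(Z)), Z)))))
  →13  S(S(S(S(add(S^4(Z), Z)))))
  →14  S(S(S(S(S(add(SSSZ, Z))))))
  →15  S(S(S(S(S(S(add(SSZ, Z)))))))
  →16  S(S(S(S(S(S(S(add(SZ, Z))))))))
  →17  S(S(S(S(S(S(S(S(add(Z, Z)))))))))
  →18  S^8(Z)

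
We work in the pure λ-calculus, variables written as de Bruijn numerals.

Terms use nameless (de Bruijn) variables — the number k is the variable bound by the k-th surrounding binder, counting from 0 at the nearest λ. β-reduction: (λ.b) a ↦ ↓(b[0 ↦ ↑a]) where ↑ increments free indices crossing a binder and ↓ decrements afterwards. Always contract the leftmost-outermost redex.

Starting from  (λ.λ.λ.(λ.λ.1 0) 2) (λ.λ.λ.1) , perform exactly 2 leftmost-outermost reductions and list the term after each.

Answer: after 2 steps: λ.λ.λ.(λ.λ.λ.1) 0

Reduction:
  start: (λ.λ.λ.(λ.λ.1 0) 2) (λ.λ.λ.1)
  →1  λ.λ.(λ.λ.1 0) (λ.λ.λ.1)
  →2  λ.λ.λ.(λ.λ.λ.1) 0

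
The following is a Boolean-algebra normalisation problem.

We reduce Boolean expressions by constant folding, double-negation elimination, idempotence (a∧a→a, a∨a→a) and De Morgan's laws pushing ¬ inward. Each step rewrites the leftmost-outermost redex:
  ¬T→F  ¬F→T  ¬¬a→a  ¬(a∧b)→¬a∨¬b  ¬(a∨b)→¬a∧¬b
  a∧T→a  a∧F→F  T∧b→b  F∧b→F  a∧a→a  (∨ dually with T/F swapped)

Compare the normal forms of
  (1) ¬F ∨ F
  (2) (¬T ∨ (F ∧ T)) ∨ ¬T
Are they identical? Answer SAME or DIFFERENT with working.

Answer: DIFFERENT — A ⇓ T, B ⇓ F

Derivation:
Term A:
  start: ¬F ∨ F
  →1  ¬F
  →2  T

Term B:
  start: (¬T ∨ (F ∧ T)) ∨ ¬T
  →1  (F ∨ (F ∧ T)) ∨ ¬T
  →2  (F ∧ T) ∨ ¬T
  →3  F ∨ ¬T
  →4  ¬T
  →5  F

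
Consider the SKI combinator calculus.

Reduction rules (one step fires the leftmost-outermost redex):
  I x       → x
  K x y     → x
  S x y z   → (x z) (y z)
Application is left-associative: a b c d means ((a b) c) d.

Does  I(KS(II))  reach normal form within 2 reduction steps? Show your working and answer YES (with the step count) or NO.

  start: I(KS(II))
  →1  KS(II)
  →2  S

Answer: YES — reaches normal form S in 2 ≤ 2 steps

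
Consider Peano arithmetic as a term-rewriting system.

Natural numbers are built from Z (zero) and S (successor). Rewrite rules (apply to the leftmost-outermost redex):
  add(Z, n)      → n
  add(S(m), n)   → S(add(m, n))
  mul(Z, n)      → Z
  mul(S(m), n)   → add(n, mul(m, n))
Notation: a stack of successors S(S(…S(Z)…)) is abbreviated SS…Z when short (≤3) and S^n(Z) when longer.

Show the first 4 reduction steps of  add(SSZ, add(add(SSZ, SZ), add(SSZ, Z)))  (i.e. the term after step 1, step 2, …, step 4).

Answer: after 4 steps: S(S(add(S(add(SZ, SZ)), add(SSZ, Z))))

Reduction:
  start: add(SSZ, add(add(SSZ, SZ), add(SSZ, Z)))
  →1  S(add(SZ, add(add(SSZ, SZ), add(SSZ, Z))))
  →2  S(S(add(Z, add(add(SSZ, SZ), add(SSZ, Z)))))
  →3  S(S(add(add(SSZ, SZ), add(SSZ, Z))))
  →4  S(S(add(S(add(SZ, SZ)), add(SSZ, Z))))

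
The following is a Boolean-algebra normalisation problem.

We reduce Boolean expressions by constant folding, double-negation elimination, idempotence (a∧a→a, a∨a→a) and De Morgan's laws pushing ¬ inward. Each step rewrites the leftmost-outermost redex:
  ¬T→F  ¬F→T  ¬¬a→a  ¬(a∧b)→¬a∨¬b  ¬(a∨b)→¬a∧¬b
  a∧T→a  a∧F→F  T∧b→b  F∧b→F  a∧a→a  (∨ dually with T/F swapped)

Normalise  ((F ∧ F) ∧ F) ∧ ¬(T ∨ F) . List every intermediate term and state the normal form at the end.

Answer: normal form = F  (in 2 steps)

Derivation:
  start: ((F ∧ F) ∧ F) ∧ ¬(T ∨ F)
  →1  F ∧ ¬(T ∨ F)
  →2  F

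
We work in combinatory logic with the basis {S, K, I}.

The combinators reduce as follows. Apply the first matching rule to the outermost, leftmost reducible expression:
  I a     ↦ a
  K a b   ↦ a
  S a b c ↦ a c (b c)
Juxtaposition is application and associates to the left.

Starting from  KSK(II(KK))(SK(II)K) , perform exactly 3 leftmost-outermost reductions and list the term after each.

Answer: after 3 steps: S(KK)(SK(II)K)

Reduction:
  start: KSK(II(KK))(SK(II)K)
  [1] S(II(KK))(SK(II)K)
  [2] S(I(KK))(SK(II)K)
  [3] S(KK)(SK(II)K)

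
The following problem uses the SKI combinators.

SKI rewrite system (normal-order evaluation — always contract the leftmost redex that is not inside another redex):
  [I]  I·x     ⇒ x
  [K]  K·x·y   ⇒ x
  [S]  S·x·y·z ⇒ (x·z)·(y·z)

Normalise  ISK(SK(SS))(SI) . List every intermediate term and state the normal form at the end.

Answer: normal form = SI  (in 3 steps)

Derivation:
  start: ISK(SK(SS))(SI)
  [1] SK(SK(SS))(SI)
  [2] K(SI)(SK(SS)(SI))
  [3] SI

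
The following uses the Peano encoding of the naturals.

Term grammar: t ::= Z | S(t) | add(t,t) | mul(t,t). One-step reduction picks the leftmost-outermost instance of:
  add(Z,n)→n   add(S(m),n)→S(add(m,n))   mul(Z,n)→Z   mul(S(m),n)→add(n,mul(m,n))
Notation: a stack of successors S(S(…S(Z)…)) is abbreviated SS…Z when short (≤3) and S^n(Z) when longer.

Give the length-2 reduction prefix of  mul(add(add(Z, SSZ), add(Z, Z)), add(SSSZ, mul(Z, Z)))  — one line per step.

  start: mul(add(add(Z, SSZ), add(Z, Z)), add(SSSZ, mul(Z, Z)))
  →1  mul(add(SSZ, add(Z, Z)), add(SSSZ, mul(Z, Z)))
  →2  mul(S(add(SZ, add(Z, Z))), add(SSSZ, mul(Z, Z)))

Answer: after 2 steps: mul(S(add(SZ, add(Z, Z))), add(SSSZ, mul(Z, Z)))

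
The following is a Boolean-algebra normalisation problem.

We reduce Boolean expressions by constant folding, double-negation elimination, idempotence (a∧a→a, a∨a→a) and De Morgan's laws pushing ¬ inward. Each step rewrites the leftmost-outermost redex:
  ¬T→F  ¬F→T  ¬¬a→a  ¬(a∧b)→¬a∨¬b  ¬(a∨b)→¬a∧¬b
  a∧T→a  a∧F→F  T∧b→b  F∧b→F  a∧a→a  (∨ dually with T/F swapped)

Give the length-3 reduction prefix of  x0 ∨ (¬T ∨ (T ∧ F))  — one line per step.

Answer: after 3 steps: x0 ∨ F

Reduction:
  start: x0 ∨ (¬T ∨ (T ∧ F))
  [1] x0 ∨ (F ∨ (T ∧ F))
  [2] x0 ∨ (T ∧ F)
  [3] x0 ∨ F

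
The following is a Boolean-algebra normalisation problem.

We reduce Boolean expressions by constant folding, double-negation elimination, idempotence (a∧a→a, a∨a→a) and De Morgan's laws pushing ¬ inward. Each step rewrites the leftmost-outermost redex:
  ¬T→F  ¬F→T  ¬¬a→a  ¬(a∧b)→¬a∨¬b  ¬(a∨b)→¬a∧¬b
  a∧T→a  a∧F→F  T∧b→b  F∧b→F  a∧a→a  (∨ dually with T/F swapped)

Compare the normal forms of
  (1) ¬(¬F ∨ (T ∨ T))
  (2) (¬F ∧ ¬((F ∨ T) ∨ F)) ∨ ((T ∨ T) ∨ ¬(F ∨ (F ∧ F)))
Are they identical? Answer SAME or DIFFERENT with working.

Term A:
  start: ¬(¬F ∨ (T ∨ T))
  [1] ¬¬F ∧ ¬(T ∨ T)
  [2] F ∧ ¬(T ∨ T)
  [3] F

Term B:
  start: (¬F ∧ ¬((F ∨ T) ∨ F)) ∨ ((T ∨ T) ∨ ¬(F ∨ (F ∧ F)))
  [1] (T ∧ ¬((F ∨ T) ∨ F)) ∨ ((T ∨ T) ∨ ¬(F ∨ (F ∧ F)))
  [2] ¬((F ∨ T) ∨ F) ∨ ((T ∨ T) ∨ ¬(F ∨ (F ∧ F)))
  [3] (¬(F ∨ T) ∧ ¬F) ∨ ((T ∨ T) ∨ ¬(F ∨ (F ∧ F)))
  [4] ((¬F ∧ ¬T) ∧ ¬F) ∨ ((T ∨ T) ∨ ¬(F ∨ (F ∧ F)))
  [5] ((T ∧ ¬T) ∧ ¬F) ∨ ((T ∨ T) ∨ ¬(F ∨ (F ∧ F)))
  [6] (¬T ∧ ¬F) ∨ ((T ∨ T) ∨ ¬(F ∨ (F ∧ F)))
  [7] (F ∧ ¬F) ∨ ((T ∨ T) ∨ ¬(F ∨ (F ∧ F)))
  [8] F ∨ ((T ∨ T) ∨ ¬(F ∨ (F ∧ F)))
  [9] (T ∨ T) ∨ ¬(F ∨ (F ∧ F))
  [10] T ∨ ¬(F ∨ (F ∧ F))
  [11] T

Answer: DIFFERENT — A ⇓ F, B ⇓ T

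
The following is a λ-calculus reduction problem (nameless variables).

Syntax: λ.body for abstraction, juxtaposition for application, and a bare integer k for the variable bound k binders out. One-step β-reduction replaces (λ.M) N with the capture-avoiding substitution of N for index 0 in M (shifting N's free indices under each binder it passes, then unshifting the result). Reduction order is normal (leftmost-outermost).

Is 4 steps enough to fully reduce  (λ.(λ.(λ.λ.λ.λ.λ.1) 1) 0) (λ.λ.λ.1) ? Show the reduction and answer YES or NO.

Answer: YES — reaches normal form λ.λ.λ.λ.1 in 3 ≤ 4 steps

Derivation:
  start: (λ.(λ.(λ.λ.λ.λ.λ.1) 1) 0) (λ.λ.λ.1)
  step 1: (λ.(λ.λ.λ.λ.λ.1) (λ.λ.λ.1)) (λ.λ.λ.1)
  step 2: (λ.λ.λ.λ.λ.1) (λ.λ.λ.1)
  step 3: λ.λ.λ.λ.1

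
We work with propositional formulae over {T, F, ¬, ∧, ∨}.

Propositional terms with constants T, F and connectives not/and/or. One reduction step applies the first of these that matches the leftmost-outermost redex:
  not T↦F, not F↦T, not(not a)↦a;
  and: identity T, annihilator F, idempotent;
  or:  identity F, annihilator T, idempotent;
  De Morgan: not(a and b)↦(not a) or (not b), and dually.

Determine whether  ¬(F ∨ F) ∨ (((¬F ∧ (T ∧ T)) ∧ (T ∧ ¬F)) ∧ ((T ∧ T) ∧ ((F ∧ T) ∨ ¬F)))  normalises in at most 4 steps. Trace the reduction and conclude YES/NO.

Answer: YES — reaches normal form T in 4 ≤ 4 steps

Working:
  start: ¬(F ∨ F) ∨ (((¬F ∧ (T ∧ T)) ∧ (T ∧ ¬F)) ∧ ((T ∧ T) ∧ ((F ∧ T) ∨ ¬F)))
  step 1: (¬F ∧ ¬F) ∨ (((¬F ∧ (T ∧ T)) ∧ (T ∧ ¬F)) ∧ ((T ∧ T) ∧ ((F ∧ T) ∨ ¬F)))
  step 2: ¬F ∨ (((¬F ∧ (T ∧ T)) ∧ (T ∧ ¬F)) ∧ ((T ∧ T) ∧ ((F ∧ T) ∨ ¬F)))
  step 3: T ∨ (((¬F ∧ (T ∧ T)) ∧ (T ∧ ¬F)) ∧ ((T ∧ T) ∧ ((F ∧ T) ∨ ¬F)))
  step 4: T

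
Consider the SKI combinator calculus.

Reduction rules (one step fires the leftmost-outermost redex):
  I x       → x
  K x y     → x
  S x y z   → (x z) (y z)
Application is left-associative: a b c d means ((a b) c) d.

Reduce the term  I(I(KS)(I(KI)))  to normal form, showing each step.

Answer: normal form = S  (in 3 steps)

Working:
  start: I(I(KS)(I(KI)))
  →1  I(KS)(I(KI))
  →2  KS(I(KI))
  →3  S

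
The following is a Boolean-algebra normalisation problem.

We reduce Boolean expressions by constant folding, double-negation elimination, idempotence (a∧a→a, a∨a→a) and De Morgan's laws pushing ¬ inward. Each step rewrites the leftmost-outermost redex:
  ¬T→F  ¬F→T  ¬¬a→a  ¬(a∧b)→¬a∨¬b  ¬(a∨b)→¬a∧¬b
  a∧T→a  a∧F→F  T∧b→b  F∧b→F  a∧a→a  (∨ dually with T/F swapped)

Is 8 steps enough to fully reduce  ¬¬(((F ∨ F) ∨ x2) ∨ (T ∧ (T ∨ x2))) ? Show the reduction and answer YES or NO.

Answer: YES — reaches normal form T in 6 ≤ 8 steps

Working:
  start: ¬¬(((F ∨ F) ∨ x2) ∨ (T ∧ (T ∨ x2)))
  step 1: ((F ∨ F) ∨ x2) ∨ (T ∧ (T ∨ x2))
  step 2: (F ∨ x2) ∨ (T ∧ (T ∨ x2))
  step 3: x2 ∨ (T ∧ (T ∨ x2))
  step 4: x2 ∨ (T ∨ x2)
  step 5: x2 ∨ T
  step 6: T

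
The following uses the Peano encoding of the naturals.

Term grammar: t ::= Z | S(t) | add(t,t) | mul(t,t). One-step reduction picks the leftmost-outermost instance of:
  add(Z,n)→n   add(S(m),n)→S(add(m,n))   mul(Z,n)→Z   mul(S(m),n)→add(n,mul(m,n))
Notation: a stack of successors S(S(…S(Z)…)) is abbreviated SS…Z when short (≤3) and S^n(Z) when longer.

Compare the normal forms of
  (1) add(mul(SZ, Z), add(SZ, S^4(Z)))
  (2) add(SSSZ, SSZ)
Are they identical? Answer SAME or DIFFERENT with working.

Answer: SAME — A ⇓ S^5(Z), B ⇓ S^5(Z)

Reduction:
Term A:
  start: add(mul(SZ, Z), add(SZ, S^4(Z)))
  step 1: add(add(Z, mul(Z, Z)), add(SZ, S^4(Z)))
  step 2: add(mul(Z, Z), add(SZ, S^4(Z)))
  step 3: add(Z, add(SZ, S^4(Z)))
  step 4: add(SZ, S^4(Z))
  step 5: S(add(Z, S^4(Z)))
  step 6: S^5(Z)

Term B:
  start: add(SSSZ, SSZ)
  step 1: S(add(SSZ, SSZ))
  step 2: S(S(add(SZ, SSZ)))
  step 3: S(S(S(add(Z, SSZ))))
  step 4: S^5(Z)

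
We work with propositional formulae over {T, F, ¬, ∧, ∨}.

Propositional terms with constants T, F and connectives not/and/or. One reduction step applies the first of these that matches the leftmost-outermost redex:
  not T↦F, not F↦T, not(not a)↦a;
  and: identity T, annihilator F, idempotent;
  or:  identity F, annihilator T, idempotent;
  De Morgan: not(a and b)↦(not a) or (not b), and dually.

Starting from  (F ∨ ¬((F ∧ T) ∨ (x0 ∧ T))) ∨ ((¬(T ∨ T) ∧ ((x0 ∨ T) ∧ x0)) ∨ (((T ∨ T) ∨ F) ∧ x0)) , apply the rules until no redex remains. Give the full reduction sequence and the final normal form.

Answer: normal form = ¬x0 ∨ x0  (in 17 steps)

Working:
  start: (F ∨ ¬((F ∧ T) ∨ (x0 ∧ T))) ∨ ((¬(T ∨ T) ∧ ((x0 ∨ T) ∧ x0)) ∨ (((T ∨ T) ∨ F) ∧ x0))
  step 1: ¬((F ∧ T) ∨ (x0 ∧ T)) ∨ ((¬(T ∨ T) ∧ ((x0 ∨ T) ∧ x0)) ∨ (((T ∨ T) ∨ F) ∧ x0))
  step 2: (¬(F ∧ T) ∧ ¬(x0 ∧ T)) ∨ ((¬(T ∨ T) ∧ ((x0 ∨ T) ∧ x0)) ∨ (((T ∨ T) ∨ F) ∧ x0))
  step 3: ((¬F ∨ ¬T) ∧ ¬(x0 ∧ T)) ∨ ((¬(T ∨ T) ∧ ((x0 ∨ T) ∧ x0)) ∨ (((T ∨ T) ∨ F) ∧ x0))
  step 4: ((T ∨ ¬T) ∧ ¬(x0 ∧ T)) ∨ ((¬(T ∨ T) ∧ ((x0 ∨ T) ∧ x0)) ∨ (((T ∨ T) ∨ F) ∧ x0))
  step 5: (T ∧ ¬(x0 ∧ T)) ∨ ((¬(T ∨ T) ∧ ((x0 ∨ T) ∧ x0)) ∨ (((T ∨ T) ∨ F) ∧ x0))
  step 6: ¬(x0 ∧ T) ∨ ((¬(T ∨ T) ∧ ((x0 ∨ T) ∧ x0)) ∨ (((T ∨ T) ∨ F) ∧ x0))
  step 7: (¬x0 ∨ ¬T) ∨ ((¬(T ∨ T) ∧ ((x0 ∨ T) ∧ x0)) ∨ (((T ∨ T) ∨ F) ∧ x0))
  step 8: (¬x0 ∨ F) ∨ ((¬(T ∨ T) ∧ ((x0 ∨ T) ∧ x0)) ∨ (((T ∨ T) ∨ F) ∧ x0))
  step 9: ¬x0 ∨ ((¬(T ∨ T) ∧ ((x0 ∨ T) ∧ x0)) ∨ (((T ∨ T) ∨ F) ∧ x0))
  step 10: ¬x0 ∨ (((¬T ∧ ¬T) ∧ ((x0 ∨ T) ∧ x0)) ∨ (((T ∨ T) ∨ F) ∧ x0))
  step 11: ¬x0 ∨ ((¬T ∧ ((x0 ∨ T) ∧ x0)) ∨ (((T ∨ T) ∨ F) ∧ x0))
  step 12: ¬x0 ∨ ((F ∧ ((x0 ∨ T) ∧ x0)) ∨ (((T ∨ T) ∨ F) ∧ x0))
  step 13: ¬x0 ∨ (F ∨ (((T ∨ T) ∨ F) ∧ x0))
  step 14: ¬x0 ∨ (((T ∨ T) ∨ F) ∧ x0)
  step 15: ¬x0 ∨ ((T ∨ T) ∧ x0)
  step 16: ¬x0 ∨ (T ∧ x0)
  step 17: ¬x0 ∨ x0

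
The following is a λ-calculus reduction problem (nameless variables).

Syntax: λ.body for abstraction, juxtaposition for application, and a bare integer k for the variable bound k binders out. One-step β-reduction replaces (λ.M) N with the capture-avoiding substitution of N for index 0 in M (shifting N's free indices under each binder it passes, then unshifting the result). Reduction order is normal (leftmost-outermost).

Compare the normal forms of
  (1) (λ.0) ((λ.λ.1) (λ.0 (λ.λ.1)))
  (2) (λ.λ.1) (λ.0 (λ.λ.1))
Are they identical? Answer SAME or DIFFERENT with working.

Term A:
  start: (λ.0) ((λ.λ.1) (λ.0 (λ.λ.1)))
  step 1: (λ.λ.1) (λ.0 (λ.λ.1))
  step 2: λ.λ.0 (λ.λ.1)

Term B:
  start: (λ.λ.1) (λ.0 (λ.λ.1))
  step 1: λ.λ.0 (λ.λ.1)

Answer: SAME — A ⇓ λ.λ.0 (λ.λ.1), B ⇓ λ.λ.0 (λ.λ.1)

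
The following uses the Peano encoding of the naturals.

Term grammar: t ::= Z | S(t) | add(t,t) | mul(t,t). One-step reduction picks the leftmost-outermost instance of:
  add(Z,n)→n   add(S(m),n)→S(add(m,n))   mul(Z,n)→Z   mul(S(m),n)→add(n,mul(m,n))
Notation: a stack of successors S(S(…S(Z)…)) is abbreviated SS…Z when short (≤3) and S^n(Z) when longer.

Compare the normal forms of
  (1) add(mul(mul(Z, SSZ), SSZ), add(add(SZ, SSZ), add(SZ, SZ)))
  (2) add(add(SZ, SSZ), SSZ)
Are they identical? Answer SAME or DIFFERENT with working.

Term A:
  start: add(mul(mul(Z, SSZ), SSZ), add(add(SZ, SSZ), add(SZ, SZ)))
  →1  add(mul(Z, SSZ), add(add(SZ, SSZ), add(SZ, SZ)))
  →2  add(Z, add(add(SZ, SSZ), add(SZ, SZ)))
  →3  add(add(SZ, SSZ), add(SZ, SZ))
  →4  add(S(add(Z, SSZ)), add(SZ, SZ))
  →5  S(add(add(Z, SSZ), add(SZ, SZ)))
  →6  S(add(SSZ, add(SZ, SZ)))
  →7  S(S(add(SZ, add(SZ, SZ))))
  →8  S(S(S(add(Z, add(SZ, SZ)))))
  →9  S(S(S(add(SZ, SZ))))
  →10  S(S(S(S(add(Z, SZ)))))
  →11  S^5(Z)

Term B:
  start: add(add(SZ, SSZ), SSZ)
  →1  add(S(add(Z, SSZ)), SSZ)
  →2  S(add(add(Z, SSZ), SSZ))
  →3  S(add(SSZ, SSZ))
  →4  S(S(add(SZ, SSZ)))
  →5  S(S(S(add(Z, SSZ))))
  →6  S^5(Z)

Answer: SAME — A ⇓ S^5(Z), B ⇓ S^5(Z)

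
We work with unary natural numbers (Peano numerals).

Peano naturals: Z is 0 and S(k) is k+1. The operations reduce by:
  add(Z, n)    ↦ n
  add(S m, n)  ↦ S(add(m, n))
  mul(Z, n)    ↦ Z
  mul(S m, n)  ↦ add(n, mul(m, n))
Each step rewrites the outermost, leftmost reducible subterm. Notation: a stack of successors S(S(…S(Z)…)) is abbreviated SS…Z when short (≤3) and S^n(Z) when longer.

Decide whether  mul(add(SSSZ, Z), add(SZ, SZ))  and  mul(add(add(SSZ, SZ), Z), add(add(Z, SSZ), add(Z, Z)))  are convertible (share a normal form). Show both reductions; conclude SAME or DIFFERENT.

Term A:
  start: mul(add(SSSZ, Z), add(SZ, SZ))
  →1  mul(S(add(SSZ, Z)), add(SZ, SZ))
  →2  add(add(SZ, SZ), mul(add(SSZ, Z), add(SZ, SZ)))
  →3  add(S(add(Z, SZ)), mul(add(SSZ, Z), add(SZ, SZ)))
  →4  S(add(add(Z, SZ), mul(add(SSZ, Z), add(SZ, SZ))))
  →5  S(add(SZ, mul(add(SSZ, Z), add(SZ, SZ))))
  →6  S(S(add(Z, mul(add(SSZ, Z), add(SZ, SZ)))))
  →7  S(S(mul(add(SSZ, Z), add(SZ, SZ))))
  →8  S(S(mul(S(add(SZ, Z)), add(SZ, SZ))))
  →9  S(S(add(add(SZ, SZ), mul(add(SZ, Z), add(SZ, SZ)))))
  →10  S(S(add(S(add(Z, SZ)), mul(add(SZ, Z), add(SZ, SZ)))))
  →11  S(S(S(add(add(Z, SZ), mul(add(SZ, Z), add(SZ, SZ))))))
  →12  S(S(S(add(SZ, mul(add(SZ, Z), add(SZ, SZ))))))
  →13  S(S(S(S(add(Z, mul(add(SZ, Z), add(SZ, SZ)))))))
  →14  S(S(S(S(mul(add(SZ, Z), add(SZ, SZ))))))
  →15  S(S(S(S(mul(S(add(Z, Z)), add(SZ, SZ))))))
  →16  S(S(S(S(add(add(SZ, SZ), mul(add(Z, Z), add(SZ, SZ)))))))
  →17  S(S(S(S(add(S(add(Z, SZ)), mul(add(Z, Z), add(SZ, SZ)))))))
  →18  S(S(S(S(S(add(add(Z, SZ), mul(add(Z, Z), add(SZ, SZ))))))))
  →19  S(S(S(S(S(add(SZ, mul(add(Z, Z), add(SZ, SZ))))))))
  →20  S(S(S(S(S(S(add(Z, mul(add(Z, Z), add(SZ, SZ)))))))))
  →21  S(S(S(S(S(S(mul(add(Z, Z), add(SZ, SZ))))))))
  →22  S(S(S(S(S(S(mul(Z, add(SZ, SZ))))))))
  →23  S^6(Z)

Term B:
  start: mul(add(add(SSZ, SZ), Z), add(add(Z, SSZ), add(Z, Z)))
  →1  mul(add(S(add(SZ, SZ)), Z), add(add(Z, SSZ), add(Z, Z)))
  →2  mul(S(add(add(SZ, SZ), Z)), add(add(Z, SSZ), add(Z, Z)))
  →3  add(add(add(Z, SSZ), add(Z, Z)), mul(add(add(SZ, SZ), Z), add(add(Z, SSZ), add(Z, Z))))
  →4  add(add(SSZ, add(Z, Z)), mul(add(add(SZ, SZ), Z), add(add(Z, SSZ), add(Z, Z))))
  →5  add(S(add(SZ, add(Z, Z))), mul(add(add(SZ, SZ), Z), add(add(Z, SSZ), add(Z, Z))))
  →6  S(add(add(SZ, add(Z, Z)), mul(add(add(SZ, SZ), Z), add(add(Z, SSZ), add(Z, Z)))))
  →7  S(add(S(add(Z, add(Z, Z))), mul(add(add(SZ, SZ), Z), add(add(Z, SSZ), add(Z, Z)))))
  →8  S(S(add(add(Z, add(Z, Z)), mul(add(add(SZ, SZ), Z), add(add(Z, SSZ), add(Z, Z))))))
  →9  S(S(add(add(Z, Z), mul(add(add(SZ, SZ), Z), add(add(Z, SSZ), add(Z, Z))))))
  →10  S(S(add(Z, mul(add(add(SZ, SZ), Z), add(add(Z, SSZ), add(Z, Z))))))
  →11  S(S(mul(add(add(SZ, SZ), Z), add(add(Z, SSZ), add(Z, Z)))))
  →12  S(S(mul(add(S(add(Z, SZ)), Z), add(add(Z, SSZ), add(Z, Z)))))
  →13  S(S(mul(S(add(add(Z, SZ), Z)), add(add(Z, SSZ), add(Z, Z)))))
  →14  S(S(add(add(add(Z, SSZ), add(Z, Z)), mul(add(add(Z, SZ), Z), add(add(Z, SSZ), add(Z, Z))))))
  →15  S(S(add(add(SSZ, add(Z, Z)), mul(add(add(Z, SZ), Z), add(add(Z, SSZ), add(Z, Z))))))
  →16  S(S(add(S(add(SZ, add(Z, Z))), mul(add(add(Z, SZ), Z), add(add(Z, SSZ), add(Z, Z))))))
  →17  S(S(S(add(add(SZ, add(Z, Z)), mul(add(add(Z, SZ), Z), add(add(Z, SSZ), add(Z, Z)))))))
  →18  S(S(S(add(S(add(Z, add(Z, Z))), mul(add(add(Z, SZ), Z), add(add(Z, SSZ), add(Z, Z)))))))
  →19  S(S(S(S(add(add(Z, add(Z, Z)), mul(add(add(Z, SZ), Z), add(add(Z, SSZ), add(Z, Z))))))))
  →20  S(S(S(S(add(add(Z, Z), mul(add(add(Z, SZ), Z), add(add(Z, SSZ), add(Z, Z))))))))
  →21  S(S(S(S(add(Z, mul(add(add(Z, SZ), Z), add(add(Z, SSZ), add(Z, Z))))))))
  →22  S(S(S(S(mul(add(add(Z, SZ), Z), add(add(Z, SSZ), add(Z, Z)))))))
  →23  S(S(S(S(mul(add(SZ, Z), add(add(Z, SSZ), add(Z, Z)))))))
  →24  S(S(S(S(mul(S(add(Z, Z)), add(add(Z, SSZ), add(Z, Z)))))))
  →25  S(S(S(S(add(add(add(Z, SSZ), add(Z, Z)), mul(add(Z, Z), add(add(Z, SSZ), add(Z, Z))))))))
  →26  S(S(S(S(add(add(SSZ, add(Z, Z)), mul(add(Z, Z), add(add(Z, SSZ), add(Z, Z))))))))
  →27  S(S(S(S(add(S(add(SZ, add(Z, Z))), mul(add(Z, Z), add(add(Z, SSZ), add(Z, Z))))))))
  →28  S(S(S(S(S(add(add(SZ, add(Z, Z)), mul(add(Z, Z), add(add(Z, SSZ), add(Z, Z)))))))))
  →29  S(S(S(S(S(add(S(add(Z, add(Z, Z))), mul(add(Z, Z), add(add(Z, SSZ), add(Z, Z)))))))))
  →30  S(S(S(S(S(S(add(add(Z, add(Z, Z)), mul(add(Z, Z), add(add(Z, SSZ), add(Z, Z))))))))))
  →31  S(S(S(S(S(S(add(add(Z, Z), mul(add(Z, Z), add(add(Z, SSZ), add(Z, Z))))))))))
  →32  S(S(S(S(S(S(add(Z, mul(add(Z, Z), add(add(Z, SSZ), add(Z, Z))))))))))
  →33  S(S(S(S(S(S(mul(add(Z, Z), add(add(Z, SSZ), add(Z, Z)))))))))
  →34  S(S(S(S(S(S(mul(Z, add(add(Z, SSZ), add(Z, Z)))))))))
  →35  S^6(Z)

Answer: SAME — A ⇓ S^6(Z), B ⇓ S^6(Z)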